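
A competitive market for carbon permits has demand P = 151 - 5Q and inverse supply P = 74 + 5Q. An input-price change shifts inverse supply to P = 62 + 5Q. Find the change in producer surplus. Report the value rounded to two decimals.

Initial equilibrium: Q_0 = 7.7, P_0 = 112.5; CS_0 = (1/2)(7.7)(38.5) = 148.225, PS_0 = (1/2)(7.7)(38.5) = 148.225.
New equilibrium: 151 - 5Q = 62 + 5Q gives Q_1 = 8.9, P_1 = 106.5; CS_1 = 198.025, PS_1 = 198.025.
Change in producer surplus = 198.025 - 148.225 = 49.8.

49.80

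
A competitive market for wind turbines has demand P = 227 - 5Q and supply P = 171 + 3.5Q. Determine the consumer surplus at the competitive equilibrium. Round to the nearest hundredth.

Setting demand equal to supply, 56 = 8.5Q, so Q* = 6.5882 and P* = 194.0588.
Consumer surplus is the triangle under demand above P*: (1/2)(6.5882)(227 - 194.0588) = (1/2)(6.5882)(32.9412) = 108.5121.

108.51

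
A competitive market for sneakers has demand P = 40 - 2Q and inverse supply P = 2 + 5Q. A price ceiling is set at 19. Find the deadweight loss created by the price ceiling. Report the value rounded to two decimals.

Without the control, 40 - 2Q = 2 + 5Q so Q* = 5.4286 and P* = 29.1429.
At P = 19, sellers supply (19 - 2)/5 = 3.4 while buyers want more, so the quantity traded is 3.4 at price 19.
The lost-trades triangle has base Q* - 3.4 = 2.0286 and height equal to the gap between the curves at Q = 3.4, which is 33.2 - 19 = 14.2. DWL = (1/2)(2.0286)(14.2) = 14.4029.

14.40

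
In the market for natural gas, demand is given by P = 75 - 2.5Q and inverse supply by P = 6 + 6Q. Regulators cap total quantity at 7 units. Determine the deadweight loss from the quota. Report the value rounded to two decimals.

Without the quota, 75 - 2.5Q = 6 + 6Q gives Q* = 8.1176.
At Q = 7 the demand price is 75 - 2.5(7) = 57.5 and the supply price is 6 + 6(7) = 48.
Deadweight loss is the triangle between the curves from 7 to 8.1176: (1/2)(57.5 - 48)(8.1176 - 7) = 5.3088.

5.31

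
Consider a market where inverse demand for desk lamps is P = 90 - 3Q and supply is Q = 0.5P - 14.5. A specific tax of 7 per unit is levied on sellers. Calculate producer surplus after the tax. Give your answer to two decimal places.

Rewriting supply in inverse form: P = 29 + 2Q.
Pre-tax equilibrium: 90 - 3Q = 29 + 2Q gives Q* = 12.2, P* = 53.4.
With the tax, sellers need 7 more per unit: 90 - 3Q = 29 + 2Q + 7, so Q_t = 10.8. Buyers pay P_b = 57.6; sellers receive P_s = P_b - 7 = 50.6.
Producer surplus is the triangle above supply below P_s: (1/2)(10.8)(50.6 - 29) = 116.64.

116.64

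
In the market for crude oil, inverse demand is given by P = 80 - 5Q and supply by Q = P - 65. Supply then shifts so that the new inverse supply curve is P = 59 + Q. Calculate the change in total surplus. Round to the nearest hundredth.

Rewriting supply in inverse form: P = 65 + Q.
Initial equilibrium: Q_0 = 2.5, P_0 = 67.5; CS_0 = (1/2)(2.5)(12.5) = 15.625, PS_0 = (1/2)(2.5)(2.5) = 3.125.
New equilibrium: 80 - 5Q = 59 + Q gives Q_1 = 3.5, P_1 = 62.5; CS_1 = 30.625, PS_1 = 6.125.
Change in total surplus = (30.625 + 6.125) - (15.625 + 3.125) = 18.

18.00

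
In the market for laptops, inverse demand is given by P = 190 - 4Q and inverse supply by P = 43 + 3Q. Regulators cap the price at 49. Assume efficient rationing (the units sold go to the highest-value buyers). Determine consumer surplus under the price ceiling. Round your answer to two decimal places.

274.00

Free-market equilibrium: 190 - 4Q = 43 + 3Q gives Q* = 21, P* = 106.
At P = 49, sellers supply (49 - 43)/3 = 2 while buyers want more, so the quantity traded is 2 at price 49.
The demand price at Q = 2 is 182. CS is the trapezoid between demand and 49 over [0, 2]: (1/2)[(190 - 49) + (182 - 49)](2) = 274.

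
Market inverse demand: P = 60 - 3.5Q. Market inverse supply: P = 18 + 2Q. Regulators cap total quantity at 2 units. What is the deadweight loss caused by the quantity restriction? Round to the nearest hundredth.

Unrestricted equilibrium: Q* = (60 - 18)/(3.5 + 2) = 7.6364.
At Q = 2 the demand price is 60 - 3.5(2) = 53 and the supply price is 18 + 2(2) = 22.
DWL = (1/2)(gap between curves at 2) x (Q* - 2) = (1/2)(31)(5.6364) = 87.3636.

87.36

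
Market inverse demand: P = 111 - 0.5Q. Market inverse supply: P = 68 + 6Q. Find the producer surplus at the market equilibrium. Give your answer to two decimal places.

131.29

Set 111 - 0.5Q = 68 + 6Q, which gives 43 = 6.5Q, so Q* = 6.6154 and P* = 111 - 0.5(6.6154) = 107.6923.
Producer surplus is the triangle above supply below P*: (1/2)(6.6154)(107.6923 - 68) = (1/2)(6.6154)(39.6923) = 131.2899.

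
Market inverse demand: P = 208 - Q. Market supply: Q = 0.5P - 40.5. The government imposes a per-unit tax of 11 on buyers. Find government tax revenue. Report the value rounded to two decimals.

Rewriting supply in inverse form: P = 81 + 2Q.
Pre-tax equilibrium: 208 - Q = 81 + 2Q gives Q* = 42.3333, P* = 165.6667.
A tax on buyers shifts demand down by 11: (208 - 11) - Q = 81 + 2Q, so Q_t = 38.6667. Buyers pay P_b = 169.3333; sellers receive P_s = P_b - 11 = 158.3333.
Tax revenue = t x Q_t = 11 x 38.6667 = 425.3333.

425.33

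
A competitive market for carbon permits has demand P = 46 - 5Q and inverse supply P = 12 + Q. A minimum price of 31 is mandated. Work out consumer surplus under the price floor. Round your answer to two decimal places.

Without the control, 46 - 5Q = 12 + Q so Q* = 5.6667 and P* = 17.6667.
At the floor price 31, quantity demanded is (46 - 31)/5 = 3; demand is the short side, so Q = 3 trades at P = 31.
CS is the triangle under demand above 31: (1/2)(3)(46 - 31) = 22.5.

22.50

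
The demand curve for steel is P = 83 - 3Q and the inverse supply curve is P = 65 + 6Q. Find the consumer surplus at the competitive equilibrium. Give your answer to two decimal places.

Set 83 - 3Q = 65 + 6Q, which gives 18 = 9Q, so Q* = 2 and P* = 83 - 3(2) = 77.
CS is the area between the demand curve and P* from 0 to Q*: (1/2)(2)(6) = 6.

6.00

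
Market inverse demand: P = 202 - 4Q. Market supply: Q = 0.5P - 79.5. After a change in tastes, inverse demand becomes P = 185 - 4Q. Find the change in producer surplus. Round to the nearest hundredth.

Rewriting supply in inverse form: P = 159 + 2Q.
Initial equilibrium: Q_0 = 7.1667, P_0 = 173.3333; CS_0 = (1/2)(7.1667)(28.6667) = 102.7222, PS_0 = (1/2)(7.1667)(14.3333) = 51.3611.
New equilibrium: 185 - 4Q = 159 + 2Q gives Q_1 = 4.3333, P_1 = 167.6667; CS_1 = 37.5556, PS_1 = 18.7778.
Change in producer surplus = 18.7778 - 51.3611 = -32.5833.

-32.58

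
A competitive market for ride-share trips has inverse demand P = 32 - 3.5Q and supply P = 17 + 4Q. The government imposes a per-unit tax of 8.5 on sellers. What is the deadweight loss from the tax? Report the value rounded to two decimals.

Without the tax, 32 - 3.5Q = 17 + 4Q so Q* = 2 and P* = 25.
A tax on sellers shifts supply up by 8.5: 32 - 3.5Q = 17 + 4Q + 8.5, so Q_t = 0.8667. Buyers pay P_b = 28.9667; sellers receive P_s = P_b - 8.5 = 20.4667.
Deadweight loss is the triangle between the curves from Q_t to Q*: (1/2)(2 - 0.8667)(8.5) = 4.8167.

4.82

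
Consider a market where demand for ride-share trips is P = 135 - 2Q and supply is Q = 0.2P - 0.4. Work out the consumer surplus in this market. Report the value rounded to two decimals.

361.00

Rewriting supply in inverse form: P = 2 + 5Q.
Set 135 - 2Q = 2 + 5Q, which gives 133 = 7Q, so Q* = 19 and P* = 135 - 2(19) = 97.
Consumer surplus is the triangle under demand above P*: (1/2)(19)(135 - 97) = (1/2)(19)(38) = 361.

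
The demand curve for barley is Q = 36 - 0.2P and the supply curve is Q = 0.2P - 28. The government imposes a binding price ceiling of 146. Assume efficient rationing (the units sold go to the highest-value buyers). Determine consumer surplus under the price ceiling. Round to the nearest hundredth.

Rewriting demand in inverse form: P = 180 - 5Q.
Rewriting supply in inverse form: P = 140 + 5Q.
Without the control, 180 - 5Q = 140 + 5Q so Q* = 4 and P* = 160.
At P = 146, sellers supply (146 - 140)/5 = 1.2 while buyers want more, so the quantity traded is 1.2 at price 146.
The demand price at Q = 1.2 is 174. CS is the trapezoid between demand and 146 over [0, 1.2]: (1/2)[(180 - 146) + (174 - 146)](1.2) = 37.2.

37.20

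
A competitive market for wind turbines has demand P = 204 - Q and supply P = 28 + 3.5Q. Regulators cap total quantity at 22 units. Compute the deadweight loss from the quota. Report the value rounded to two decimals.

658.78

Without the quota, 204 - Q = 28 + 3.5Q gives Q* = 39.1111.
At Q = 22 the demand price is 204 - (22) = 182 and the supply price is 28 + 3.5(22) = 105.
DWL = (1/2)(gap between curves at 22) x (Q* - 22) = (1/2)(77)(17.1111) = 658.7778.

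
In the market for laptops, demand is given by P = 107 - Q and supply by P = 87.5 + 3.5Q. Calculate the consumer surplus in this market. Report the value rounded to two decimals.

Equilibrium: 107 - Q = 87.5 + 3.5Q, so Q* = 4.3333 and P* = 102.6667.
CS is the area between the demand curve and P* from 0 to Q*: (1/2)(4.3333)(4.3333) = 9.3889.

9.39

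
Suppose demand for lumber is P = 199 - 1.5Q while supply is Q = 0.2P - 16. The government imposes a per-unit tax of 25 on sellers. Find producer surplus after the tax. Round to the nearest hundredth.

522.84

Rewriting supply in inverse form: P = 80 + 5Q.
Without the tax, 199 - 1.5Q = 80 + 5Q so Q* = 18.3077 and P* = 171.5385.
A tax on sellers shifts supply up by 25: 199 - 1.5Q = 80 + 5Q + 25, so Q_t = 14.4615. Buyers pay P_b = 177.3077; sellers receive P_s = P_b - 25 = 152.3077.
PS = (1/2)(Q_t)(P_s - 80) = (1/2)(14.4615)(72.3077) = 522.8402.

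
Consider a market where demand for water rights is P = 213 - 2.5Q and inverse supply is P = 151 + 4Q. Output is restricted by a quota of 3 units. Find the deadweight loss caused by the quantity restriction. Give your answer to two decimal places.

Without the quota, 213 - 2.5Q = 151 + 4Q gives Q* = 9.5385.
At Q = 3 the demand price is 213 - 2.5(3) = 205.5 and the supply price is 151 + 4(3) = 163.
DWL = (1/2)(gap between curves at 3) x (Q* - 3) = (1/2)(42.5)(6.5385) = 138.9423.

138.94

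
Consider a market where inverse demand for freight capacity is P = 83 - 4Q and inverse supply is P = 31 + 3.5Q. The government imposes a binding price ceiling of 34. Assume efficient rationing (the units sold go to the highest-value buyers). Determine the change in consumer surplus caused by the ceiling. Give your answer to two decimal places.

Without the control, 83 - 4Q = 31 + 3.5Q so Q* = 6.9333 and P* = 55.2667.
At P = 34, sellers supply (34 - 31)/3.5 = 0.8571 while buyers want more, so the quantity traded is 0.8571 at price 34.
CS goes from (1/2)(6.9333)(27.7333) = 96.1422 to 40.5306 (computed as (83 - 34)(0.8571) - (1/2)(4)(0.8571)^2), a change of -55.6116.

-55.61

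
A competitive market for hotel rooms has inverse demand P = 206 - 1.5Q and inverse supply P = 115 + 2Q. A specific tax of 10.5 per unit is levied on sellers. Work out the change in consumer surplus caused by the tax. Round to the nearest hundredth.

Without the tax, 206 - 1.5Q = 115 + 2Q so Q* = 26 and P* = 167.
A tax on sellers shifts supply up by 10.5: 206 - 1.5Q = 115 + 2Q + 10.5, so Q_t = 23. Buyers pay P_b = 171.5; sellers receive P_s = P_b - 10.5 = 161.
Consumers lose the trapezoid between P* and P_b out to Q_t plus the triangle from Q_t to Q*: change in CS = 396.75 - 507 = -110.25.

-110.25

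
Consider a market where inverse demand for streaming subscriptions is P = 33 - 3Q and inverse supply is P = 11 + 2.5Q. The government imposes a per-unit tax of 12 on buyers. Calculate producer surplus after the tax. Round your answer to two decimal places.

Pre-tax equilibrium: 33 - 3Q = 11 + 2.5Q gives Q* = 4, P* = 21.
With the tax, buyers' net willingness to pay falls by 12: (33 - 12) - 3Q = 11 + 2.5Q, so Q_t = 1.8182. Buyers pay P_b = 27.5455; sellers receive P_s = P_b - 12 = 15.5455.
PS = (1/2)(Q_t)(P_s - 11) = (1/2)(1.8182)(4.5455) = 4.1322.

4.13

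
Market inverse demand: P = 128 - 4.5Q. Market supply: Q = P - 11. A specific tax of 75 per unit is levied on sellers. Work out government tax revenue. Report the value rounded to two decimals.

572.73

Rewriting supply in inverse form: P = 11 + Q.
Pre-tax equilibrium: 128 - 4.5Q = 11 + Q gives Q* = 21.2727, P* = 32.2727.
With the tax, sellers need 75 more per unit: 128 - 4.5Q = 11 + Q + 75, so Q_t = 7.6364. Buyers pay P_b = 93.6364; sellers receive P_s = P_b - 75 = 18.6364.
Tax revenue = t x Q_t = 75 x 7.6364 = 572.7273.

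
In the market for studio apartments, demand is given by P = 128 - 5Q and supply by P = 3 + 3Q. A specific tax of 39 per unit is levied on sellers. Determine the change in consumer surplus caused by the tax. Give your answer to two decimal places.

-321.45

Pre-tax equilibrium: 128 - 5Q = 3 + 3Q gives Q* = 15.625, P* = 49.875.
A tax on sellers shifts supply up by 39: 128 - 5Q = 3 + 3Q + 39, so Q_t = 10.75. Buyers pay P_b = 74.25; sellers receive P_s = P_b - 39 = 35.25.
Consumers lose the trapezoid between P* and P_b out to Q_t plus the triangle from Q_t to Q*: change in CS = 288.9062 - 610.3516 = -321.4453.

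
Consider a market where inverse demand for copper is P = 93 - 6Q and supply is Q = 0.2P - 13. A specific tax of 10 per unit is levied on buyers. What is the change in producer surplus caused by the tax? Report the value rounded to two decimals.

-9.50

Rewriting supply in inverse form: P = 65 + 5Q.
Pre-tax equilibrium: 93 - 6Q = 65 + 5Q gives Q* = 2.5455, P* = 77.7273.
With the tax, buyers' net willingness to pay falls by 10: (93 - 10) - 6Q = 65 + 5Q, so Q_t = 1.6364. Buyers pay P_b = 83.1818; sellers receive P_s = P_b - 10 = 73.1818.
PS falls from (1/2)(2.5455)(12.7273) = 16.1983 to (1/2)(1.6364)(8.1818) = 6.6942, a change of -9.5041.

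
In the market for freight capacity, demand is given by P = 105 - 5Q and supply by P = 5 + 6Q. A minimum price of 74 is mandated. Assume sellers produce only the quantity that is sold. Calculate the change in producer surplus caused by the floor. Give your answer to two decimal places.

64.55

Free-market equilibrium: 105 - 5Q = 5 + 6Q gives Q* = 9.0909, P* = 59.5455.
At the floor price 74, quantity demanded is (105 - 74)/5 = 6.2; demand is the short side, so Q = 6.2 trades at P = 74.
PS goes from (1/2)(9.0909)(54.5455) = 247.9339 to 312.48 (computed as (74 - 5)(6.2) - (1/2)(6)(6.2)^2), a change of 64.5461.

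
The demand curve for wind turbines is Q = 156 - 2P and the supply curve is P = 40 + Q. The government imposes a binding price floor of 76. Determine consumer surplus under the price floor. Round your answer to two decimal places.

Rewriting demand in inverse form: P = 78 - 0.5Q.
Free-market equilibrium: 78 - 0.5Q = 40 + Q gives Q* = 25.3333, P* = 65.3333.
At P = 76, buyers demand (78 - 76)/0.5 = 4 while sellers would supply more, so the quantity traded is 4 at price 76.
CS is the triangle under demand above 76: (1/2)(4)(78 - 76) = 4.

4.00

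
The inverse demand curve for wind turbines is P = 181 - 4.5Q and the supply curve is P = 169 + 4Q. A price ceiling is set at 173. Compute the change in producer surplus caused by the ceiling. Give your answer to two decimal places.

Without the control, 181 - 4.5Q = 169 + 4Q so Q* = 1.4118 and P* = 174.6471.
At P = 173, sellers supply (173 - 169)/4 = 1 while buyers want more, so the quantity traded is 1 at price 173.
PS goes from (1/2)(1.4118)(5.6471) = 3.9862 to 2 (computed as (173 - 169)(1) - (1/2)(4)(1)^2), a change of -1.9862.

-1.99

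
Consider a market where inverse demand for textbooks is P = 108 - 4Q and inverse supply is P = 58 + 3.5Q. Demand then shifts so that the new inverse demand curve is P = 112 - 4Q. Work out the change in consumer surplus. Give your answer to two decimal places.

14.79

Initial equilibrium: Q_0 = 6.6667, P_0 = 81.3333; CS_0 = (1/2)(6.6667)(26.6667) = 88.8889, PS_0 = (1/2)(6.6667)(23.3333) = 77.7778.
New equilibrium: 112 - 4Q = 58 + 3.5Q gives Q_1 = 7.2, P_1 = 83.2; CS_1 = 103.68, PS_1 = 90.72.
Change in consumer surplus = 103.68 - 88.8889 = 14.7911.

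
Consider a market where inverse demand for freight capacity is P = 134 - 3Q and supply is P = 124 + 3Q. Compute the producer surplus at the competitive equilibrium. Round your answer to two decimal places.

4.17

Setting demand equal to supply, 10 = 6Q, so Q* = 1.6667 and P* = 129.
The supply curve's price intercept is 124, so PS = (1/2)(Q*)(P* - 124) = (1/2)(1.6667)(5) = 4.1667.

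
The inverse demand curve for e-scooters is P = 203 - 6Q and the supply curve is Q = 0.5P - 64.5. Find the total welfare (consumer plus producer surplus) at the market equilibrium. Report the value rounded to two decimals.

342.25

Rewriting supply in inverse form: P = 129 + 2Q.
Set 203 - 6Q = 129 + 2Q, which gives 74 = 8Q, so Q* = 9.25 and P* = 203 - 6(9.25) = 147.5.
Total surplus is the full triangle between the curves from 0 to Q*: (1/2)(9.25)(203 - 129) = 342.25.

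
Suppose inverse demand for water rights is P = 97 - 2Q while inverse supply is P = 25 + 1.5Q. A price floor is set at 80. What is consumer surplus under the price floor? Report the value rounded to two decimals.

72.25

Without the control, 97 - 2Q = 25 + 1.5Q so Q* = 20.5714 and P* = 55.8571.
At the floor price 80, quantity demanded is (97 - 80)/2 = 8.5; demand is the short side, so Q = 8.5 trades at P = 80.
CS is the triangle under demand above 80: (1/2)(8.5)(97 - 80) = 72.25.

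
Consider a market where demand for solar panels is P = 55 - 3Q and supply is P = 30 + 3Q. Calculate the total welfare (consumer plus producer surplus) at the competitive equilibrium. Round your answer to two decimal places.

52.08

Set 55 - 3Q = 30 + 3Q, which gives 25 = 6Q, so Q* = 4.1667 and P* = 55 - 3(4.1667) = 42.5.
CS = (1/2)(4.1667)(12.5) = 26.0417 and PS = (1/2)(4.1667)(12.5) = 26.0417, so total surplus = 52.0833.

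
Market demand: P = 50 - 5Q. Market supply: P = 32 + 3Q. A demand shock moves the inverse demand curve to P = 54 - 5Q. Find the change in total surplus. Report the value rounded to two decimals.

Initial equilibrium: Q_0 = 2.25, P_0 = 38.75; CS_0 = (1/2)(2.25)(11.25) = 12.6562, PS_0 = (1/2)(2.25)(6.75) = 7.5938.
New equilibrium: 54 - 5Q = 32 + 3Q gives Q_1 = 2.75, P_1 = 40.25; CS_1 = 18.9062, PS_1 = 11.3438.
Change in total surplus = (18.9062 + 11.3438) - (12.6562 + 7.5938) = 10.

10.00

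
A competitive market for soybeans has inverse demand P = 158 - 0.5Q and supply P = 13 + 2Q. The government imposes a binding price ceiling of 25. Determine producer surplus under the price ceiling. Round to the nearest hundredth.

Free-market equilibrium: 158 - 0.5Q = 13 + 2Q gives Q* = 58, P* = 129.
At the ceiling price 25, quantity supplied is (25 - 13)/2 = 6; supply is the short side, so Q = 6 trades at P = 25.
PS is the triangle above supply below 25: (1/2)(6)(25 - 13) = 36.

36.00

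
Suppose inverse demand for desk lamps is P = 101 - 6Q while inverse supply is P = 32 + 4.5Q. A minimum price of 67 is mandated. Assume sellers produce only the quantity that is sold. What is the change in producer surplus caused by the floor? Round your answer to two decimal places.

Without the control, 101 - 6Q = 32 + 4.5Q so Q* = 6.5714 and P* = 61.5714.
At P = 67, buyers demand (101 - 67)/6 = 5.6667 while sellers would supply more, so the quantity traded is 5.6667 at price 67.
PS goes from (1/2)(6.5714)(29.5714) = 97.1633 to 126.0833 (computed as (67 - 32)(5.6667) - (1/2)(4.5)(5.6667)^2), a change of 28.9201.

28.92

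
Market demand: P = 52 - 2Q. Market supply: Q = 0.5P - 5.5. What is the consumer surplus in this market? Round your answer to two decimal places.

105.06

Rewriting supply in inverse form: P = 11 + 2Q.
Set 52 - 2Q = 11 + 2Q, which gives 41 = 4Q, so Q* = 10.25 and P* = 52 - 2(10.25) = 31.5.
Consumer surplus is the triangle under demand above P*: (1/2)(10.25)(52 - 31.5) = (1/2)(10.25)(20.5) = 105.0625.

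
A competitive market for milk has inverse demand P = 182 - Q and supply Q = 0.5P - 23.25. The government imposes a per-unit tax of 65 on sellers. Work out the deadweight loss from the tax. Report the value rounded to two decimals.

704.17

Rewriting supply in inverse form: P = 46.5 + 2Q.
Pre-tax equilibrium: 182 - Q = 46.5 + 2Q gives Q* = 45.1667, P* = 136.8333.
A tax on sellers shifts supply up by 65: 182 - Q = 46.5 + 2Q + 65, so Q_t = 23.5. Buyers pay P_b = 158.5; sellers receive P_s = P_b - 65 = 93.5.
Deadweight loss is the triangle between the curves from Q_t to Q*: (1/2)(45.1667 - 23.5)(65) = 704.1667.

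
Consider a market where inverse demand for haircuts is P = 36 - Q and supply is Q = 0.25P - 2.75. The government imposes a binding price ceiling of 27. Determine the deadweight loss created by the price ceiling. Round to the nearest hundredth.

Rewriting supply in inverse form: P = 11 + 4Q.
Free-market equilibrium: 36 - Q = 11 + 4Q gives Q* = 5, P* = 31.
At the ceiling price 27, quantity supplied is (27 - 11)/4 = 4; supply is the short side, so Q = 4 trades at P = 27.
At Q = 4 the demand price is 32 and the supply price is 27. Deadweight loss is the triangle between the curves from 4 to 5: (1/2)(32 - 27)(5 - 4) = 2.5.

2.50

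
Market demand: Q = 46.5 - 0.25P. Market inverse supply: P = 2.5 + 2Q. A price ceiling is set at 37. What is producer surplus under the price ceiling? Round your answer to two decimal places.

297.56

Rewriting demand in inverse form: P = 186 - 4Q.
Without the control, 186 - 4Q = 2.5 + 2Q so Q* = 30.5833 and P* = 63.6667.
At P = 37, sellers supply (37 - 2.5)/2 = 17.25 while buyers want more, so the quantity traded is 17.25 at price 37.
PS is the triangle above supply below 37: (1/2)(17.25)(37 - 2.5) = 297.5625.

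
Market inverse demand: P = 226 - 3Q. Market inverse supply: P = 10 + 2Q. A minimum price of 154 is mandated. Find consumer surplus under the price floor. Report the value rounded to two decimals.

864.00

Free-market equilibrium: 226 - 3Q = 10 + 2Q gives Q* = 43.2, P* = 96.4.
At P = 154, buyers demand (226 - 154)/3 = 24 while sellers would supply more, so the quantity traded is 24 at price 154.
CS is the triangle under demand above 154: (1/2)(24)(226 - 154) = 864.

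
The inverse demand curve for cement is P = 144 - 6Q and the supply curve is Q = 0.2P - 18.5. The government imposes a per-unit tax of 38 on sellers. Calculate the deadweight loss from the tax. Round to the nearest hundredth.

Rewriting supply in inverse form: P = 92.5 + 5Q.
Pre-tax equilibrium: 144 - 6Q = 92.5 + 5Q gives Q* = 4.6818, P* = 115.9091.
A tax on sellers shifts supply up by 38: 144 - 6Q = 92.5 + 5Q + 38, so Q_t = 1.2273. Buyers pay P_b = 136.6364; sellers receive P_s = P_b - 38 = 98.6364.
The welfare triangle lost has base Q* - Q_t = 3.4545 and height t = 38, so DWL = (1/2)(3.4545)(38) = 65.6364.

65.64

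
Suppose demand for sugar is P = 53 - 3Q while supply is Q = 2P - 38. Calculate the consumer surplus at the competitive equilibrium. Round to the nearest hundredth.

141.55

Rewriting supply in inverse form: P = 19 + 0.5Q.
Equilibrium: 53 - 3Q = 19 + 0.5Q, so Q* = 9.7143 and P* = 23.8571.
CS is the area between the demand curve and P* from 0 to Q*: (1/2)(9.7143)(29.1429) = 141.551.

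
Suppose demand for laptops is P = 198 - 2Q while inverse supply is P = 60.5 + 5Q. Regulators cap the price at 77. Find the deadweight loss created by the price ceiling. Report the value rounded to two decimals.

Free-market equilibrium: 198 - 2Q = 60.5 + 5Q gives Q* = 19.6429, P* = 158.7143.
At P = 77, sellers supply (77 - 60.5)/5 = 3.3 while buyers want more, so the quantity traded is 3.3 at price 77.
At Q = 3.3 the demand price is 191.4 and the supply price is 77. Deadweight loss is the triangle between the curves from 3.3 to 19.6429: (1/2)(191.4 - 77)(19.6429 - 3.3) = 934.8114.

934.81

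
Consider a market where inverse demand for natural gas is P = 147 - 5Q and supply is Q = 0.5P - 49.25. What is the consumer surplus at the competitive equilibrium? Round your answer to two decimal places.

120.01

Rewriting supply in inverse form: P = 98.5 + 2Q.
Setting demand equal to supply, 48.5 = 7Q, so Q* = 6.9286 and P* = 112.3571.
Consumer surplus is the triangle under demand above P*: (1/2)(6.9286)(147 - 112.3571) = (1/2)(6.9286)(34.6429) = 120.0128.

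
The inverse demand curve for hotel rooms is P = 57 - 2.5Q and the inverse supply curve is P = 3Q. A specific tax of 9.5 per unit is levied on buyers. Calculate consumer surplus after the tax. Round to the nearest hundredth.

Without the tax, 57 - 2.5Q = 3Q so Q* = 10.3636 and P* = 31.0909.
A tax on buyers shifts demand down by 9.5: (57 - 9.5) - 2.5Q = 3Q, so Q_t = 8.6364. Buyers pay P_b = 35.4091; sellers receive P_s = P_b - 9.5 = 25.9091.
CS = (1/2)(Q_t)(57 - P_b) = (1/2)(8.6364)(21.5909) = 93.2335.

93.23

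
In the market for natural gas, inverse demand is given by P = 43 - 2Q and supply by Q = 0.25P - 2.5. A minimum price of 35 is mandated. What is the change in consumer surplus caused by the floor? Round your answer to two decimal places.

-14.25

Rewriting supply in inverse form: P = 10 + 4Q.
Without the control, 43 - 2Q = 10 + 4Q so Q* = 5.5 and P* = 32.
At the floor price 35, quantity demanded is (43 - 35)/2 = 4; demand is the short side, so Q = 4 trades at P = 35.
CS goes from (1/2)(5.5)(11) = 30.25 to 16 (computed as (43 - 35)(4) - (1/2)(2)(4)^2), a change of -14.25.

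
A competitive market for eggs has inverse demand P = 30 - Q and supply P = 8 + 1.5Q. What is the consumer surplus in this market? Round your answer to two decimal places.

Setting demand equal to supply, 22 = 2.5Q, so Q* = 8.8 and P* = 21.2.
The demand choke price is 30, so CS = (1/2)(Q*)(30 - P*) = (1/2)(8.8)(8.8) = 38.72.

38.72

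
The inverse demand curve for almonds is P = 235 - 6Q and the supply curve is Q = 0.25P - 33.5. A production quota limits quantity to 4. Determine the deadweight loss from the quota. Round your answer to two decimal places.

186.05

Rewriting supply in inverse form: P = 134 + 4Q.
Without the quota, 235 - 6Q = 134 + 4Q gives Q* = 10.1.
At Q = 4 the demand price is 235 - 6(4) = 211 and the supply price is 134 + 4(4) = 150.
DWL = (1/2)(gap between curves at 4) x (Q* - 4) = (1/2)(61)(6.1) = 186.05.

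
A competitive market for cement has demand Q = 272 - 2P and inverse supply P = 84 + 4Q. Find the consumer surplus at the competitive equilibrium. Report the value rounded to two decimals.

Rewriting demand in inverse form: P = 136 - 0.5Q.
Setting demand equal to supply, 52 = 4.5Q, so Q* = 11.5556 and P* = 130.2222.
CS is the area between the demand curve and P* from 0 to Q*: (1/2)(11.5556)(5.7778) = 33.3827.

33.38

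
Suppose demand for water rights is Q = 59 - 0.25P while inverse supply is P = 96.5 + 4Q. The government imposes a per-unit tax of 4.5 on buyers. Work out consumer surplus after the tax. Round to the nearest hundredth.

Rewriting demand in inverse form: P = 236 - 4Q.
Without the tax, 236 - 4Q = 96.5 + 4Q so Q* = 17.4375 and P* = 166.25.
A tax on buyers shifts demand down by 4.5: (236 - 4.5) - 4Q = 96.5 + 4Q, so Q_t = 16.875. Buyers pay P_b = 168.5; sellers receive P_s = P_b - 4.5 = 164.
CS = (1/2)(Q_t)(236 - P_b) = (1/2)(16.875)(67.5) = 569.5312.

569.53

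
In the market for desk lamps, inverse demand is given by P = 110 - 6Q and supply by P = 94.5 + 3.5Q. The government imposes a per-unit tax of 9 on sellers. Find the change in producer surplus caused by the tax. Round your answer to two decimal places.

Pre-tax equilibrium: 110 - 6Q = 94.5 + 3.5Q gives Q* = 1.6316, P* = 100.2105.
With the tax, sellers need 9 more per unit: 110 - 6Q = 94.5 + 3.5Q + 9, so Q_t = 0.6842. Buyers pay P_b = 105.8947; sellers receive P_s = P_b - 9 = 96.8947.
Producers lose the trapezoid between P_s and P* out to Q_t plus the triangle from Q_t to Q*: change in PS = 0.8193 - 4.6586 = -3.8393.

-3.84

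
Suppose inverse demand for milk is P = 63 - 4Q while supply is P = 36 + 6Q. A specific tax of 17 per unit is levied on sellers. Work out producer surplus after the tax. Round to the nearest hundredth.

3.00

Without the tax, 63 - 4Q = 36 + 6Q so Q* = 2.7 and P* = 52.2.
A tax on sellers shifts supply up by 17: 63 - 4Q = 36 + 6Q + 17, so Q_t = 1. Buyers pay P_b = 59; sellers receive P_s = P_b - 17 = 42.
Producer surplus is the triangle above supply below P_s: (1/2)(1)(42 - 36) = 3.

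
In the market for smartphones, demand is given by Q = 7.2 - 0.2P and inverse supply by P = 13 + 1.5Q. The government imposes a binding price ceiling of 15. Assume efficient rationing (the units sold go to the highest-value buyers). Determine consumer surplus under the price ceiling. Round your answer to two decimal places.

Rewriting demand in inverse form: P = 36 - 5Q.
Free-market equilibrium: 36 - 5Q = 13 + 1.5Q gives Q* = 3.5385, P* = 18.3077.
At the ceiling price 15, quantity supplied is (15 - 13)/1.5 = 1.3333; supply is the short side, so Q = 1.3333 trades at P = 15.
The demand price at Q = 1.3333 is 29.3333. CS is the trapezoid between demand and 15 over [0, 1.3333]: (1/2)[(36 - 15) + (29.3333 - 15)](1.3333) = 23.5556.

23.56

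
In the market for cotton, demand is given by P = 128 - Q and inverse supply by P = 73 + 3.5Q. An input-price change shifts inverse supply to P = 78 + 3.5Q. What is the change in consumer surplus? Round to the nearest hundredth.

-12.96

Initial equilibrium: Q_0 = 12.2222, P_0 = 115.7778; CS_0 = (1/2)(12.2222)(12.2222) = 74.6914, PS_0 = (1/2)(12.2222)(42.7778) = 261.4198.
New equilibrium: 128 - Q = 78 + 3.5Q gives Q_1 = 11.1111, P_1 = 116.8889; CS_1 = 61.7284, PS_1 = 216.0494.
Change in consumer surplus = 61.7284 - 74.6914 = -12.963.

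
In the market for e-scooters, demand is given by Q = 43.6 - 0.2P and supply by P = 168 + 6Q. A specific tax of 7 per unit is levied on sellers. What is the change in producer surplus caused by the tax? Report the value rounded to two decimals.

Rewriting demand in inverse form: P = 218 - 5Q.
Without the tax, 218 - 5Q = 168 + 6Q so Q* = 4.5455 and P* = 195.2727.
A tax on sellers shifts supply up by 7: 218 - 5Q = 168 + 6Q + 7, so Q_t = 3.9091. Buyers pay P_b = 198.4545; sellers receive P_s = P_b - 7 = 191.4545.
PS falls from (1/2)(4.5455)(27.2727) = 61.9835 to (1/2)(3.9091)(23.4545) = 45.843, a change of -16.1405.

-16.14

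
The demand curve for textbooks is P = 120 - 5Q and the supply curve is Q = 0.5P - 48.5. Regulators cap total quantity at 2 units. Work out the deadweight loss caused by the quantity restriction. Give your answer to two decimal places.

5.79

Rewriting supply in inverse form: P = 97 + 2Q.
Without the quota, 120 - 5Q = 97 + 2Q gives Q* = 3.2857.
At Q = 2 the demand price is 120 - 5(2) = 110 and the supply price is 97 + 2(2) = 101.
Deadweight loss is the triangle between the curves from 2 to 3.2857: (1/2)(110 - 101)(3.2857 - 2) = 5.7857.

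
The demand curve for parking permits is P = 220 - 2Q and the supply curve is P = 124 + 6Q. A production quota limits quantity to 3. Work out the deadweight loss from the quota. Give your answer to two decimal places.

Unrestricted equilibrium: Q* = (220 - 124)/(2 + 6) = 12.
At Q = 3 the demand price is 220 - 2(3) = 214 and the supply price is 124 + 6(3) = 142.
DWL = (1/2)(gap between curves at 3) x (Q* - 3) = (1/2)(72)(9) = 324.

324.00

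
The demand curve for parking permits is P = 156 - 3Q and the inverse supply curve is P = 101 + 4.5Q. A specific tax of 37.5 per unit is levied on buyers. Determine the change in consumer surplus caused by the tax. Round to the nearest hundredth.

Pre-tax equilibrium: 156 - 3Q = 101 + 4.5Q gives Q* = 7.3333, P* = 134.
With the tax, buyers' net willingness to pay falls by 37.5: (156 - 37.5) - 3Q = 101 + 4.5Q, so Q_t = 2.3333. Buyers pay P_b = 149; sellers receive P_s = P_b - 37.5 = 111.5.
CS falls from (1/2)(7.3333)(22) = 80.6667 to (1/2)(2.3333)(7) = 8.1667, a change of -72.5.

-72.50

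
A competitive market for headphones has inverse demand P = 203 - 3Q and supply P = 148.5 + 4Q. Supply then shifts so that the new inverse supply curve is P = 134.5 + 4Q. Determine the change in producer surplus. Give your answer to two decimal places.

Initial equilibrium: Q_0 = 7.7857, P_0 = 179.6429; CS_0 = (1/2)(7.7857)(23.3571) = 90.926, PS_0 = (1/2)(7.7857)(31.1429) = 121.2347.
New equilibrium: 203 - 3Q = 134.5 + 4Q gives Q_1 = 9.7857, P_1 = 173.6429; CS_1 = 143.6403, PS_1 = 191.5204.
Change in producer surplus = 191.5204 - 121.2347 = 70.2857.

70.29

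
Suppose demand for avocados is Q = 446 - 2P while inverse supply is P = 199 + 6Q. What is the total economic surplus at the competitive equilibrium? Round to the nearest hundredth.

44.31

Rewriting demand in inverse form: P = 223 - 0.5Q.
Setting demand equal to supply, 24 = 6.5Q, so Q* = 3.6923 and P* = 221.1538.
CS = (1/2)(3.6923)(1.8462) = 3.4083 and PS = (1/2)(3.6923)(22.1538) = 40.8994, so total surplus = 44.3077.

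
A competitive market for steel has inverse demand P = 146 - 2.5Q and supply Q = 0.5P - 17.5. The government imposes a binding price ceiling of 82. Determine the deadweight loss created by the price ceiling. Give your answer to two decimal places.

3.06

Rewriting supply in inverse form: P = 35 + 2Q.
Free-market equilibrium: 146 - 2.5Q = 35 + 2Q gives Q* = 24.6667, P* = 84.3333.
At the ceiling price 82, quantity supplied is (82 - 35)/2 = 23.5; supply is the short side, so Q = 23.5 trades at P = 82.
The lost-trades triangle has base Q* - 23.5 = 1.1667 and height equal to the gap between the curves at Q = 23.5, which is 87.25 - 82 = 5.25. DWL = (1/2)(1.1667)(5.25) = 3.0625.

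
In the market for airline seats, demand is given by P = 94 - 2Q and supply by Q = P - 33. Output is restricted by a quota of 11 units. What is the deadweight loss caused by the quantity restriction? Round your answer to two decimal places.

130.67

Rewriting supply in inverse form: P = 33 + Q.
Without the quota, 94 - 2Q = 33 + Q gives Q* = 20.3333.
At Q = 11 the demand price is 94 - 2(11) = 72 and the supply price is 33 + (11) = 44.
Deadweight loss is the triangle between the curves from 11 to 20.3333: (1/2)(72 - 44)(20.3333 - 11) = 130.6667.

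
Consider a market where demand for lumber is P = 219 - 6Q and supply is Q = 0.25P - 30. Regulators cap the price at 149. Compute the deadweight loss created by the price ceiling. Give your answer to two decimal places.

Rewriting supply in inverse form: P = 120 + 4Q.
Free-market equilibrium: 219 - 6Q = 120 + 4Q gives Q* = 9.9, P* = 159.6.
At P = 149, sellers supply (149 - 120)/4 = 7.25 while buyers want more, so the quantity traded is 7.25 at price 149.
The lost-trades triangle has base Q* - 7.25 = 2.65 and height equal to the gap between the curves at Q = 7.25, which is 175.5 - 149 = 26.5. DWL = (1/2)(2.65)(26.5) = 35.1125.

35.11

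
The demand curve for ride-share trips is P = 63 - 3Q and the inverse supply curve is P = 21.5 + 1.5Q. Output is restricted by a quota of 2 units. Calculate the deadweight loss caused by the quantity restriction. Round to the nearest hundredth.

117.36

Unrestricted equilibrium: Q* = (63 - 21.5)/(3 + 1.5) = 9.2222.
At Q = 2 the demand price is 63 - 3(2) = 57 and the supply price is 21.5 + 1.5(2) = 24.5.
Deadweight loss is the triangle between the curves from 2 to 9.2222: (1/2)(57 - 24.5)(9.2222 - 2) = 117.3611.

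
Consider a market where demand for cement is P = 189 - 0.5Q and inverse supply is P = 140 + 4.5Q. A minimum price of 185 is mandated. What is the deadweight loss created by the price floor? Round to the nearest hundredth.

8.10

Without the control, 189 - 0.5Q = 140 + 4.5Q so Q* = 9.8 and P* = 184.1.
At P = 185, buyers demand (189 - 185)/0.5 = 8 while sellers would supply more, so the quantity traded is 8 at price 185.
At Q = 8 the demand price is 185 and the supply price is 176. Deadweight loss is the triangle between the curves from 8 to 9.8: (1/2)(185 - 176)(9.8 - 8) = 8.1.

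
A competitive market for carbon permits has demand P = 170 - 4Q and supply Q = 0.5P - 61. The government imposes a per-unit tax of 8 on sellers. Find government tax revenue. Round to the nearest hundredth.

Rewriting supply in inverse form: P = 122 + 2Q.
Pre-tax equilibrium: 170 - 4Q = 122 + 2Q gives Q* = 8, P* = 138.
A tax on sellers shifts supply up by 8: 170 - 4Q = 122 + 2Q + 8, so Q_t = 6.6667. Buyers pay P_b = 143.3333; sellers receive P_s = P_b - 8 = 135.3333.
Revenue is the tax times quantity traded: 8 x 6.6667 = 53.3333.

53.33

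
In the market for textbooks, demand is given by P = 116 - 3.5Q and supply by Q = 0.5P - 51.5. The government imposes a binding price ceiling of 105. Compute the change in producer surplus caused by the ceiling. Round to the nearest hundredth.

-4.59

Rewriting supply in inverse form: P = 103 + 2Q.
Free-market equilibrium: 116 - 3.5Q = 103 + 2Q gives Q* = 2.3636, P* = 107.7273.
At the ceiling price 105, quantity supplied is (105 - 103)/2 = 1; supply is the short side, so Q = 1 trades at P = 105.
PS goes from (1/2)(2.3636)(4.7273) = 5.5868 to 1 (computed as (105 - 103)(1) - (1/2)(2)(1)^2), a change of -4.5868.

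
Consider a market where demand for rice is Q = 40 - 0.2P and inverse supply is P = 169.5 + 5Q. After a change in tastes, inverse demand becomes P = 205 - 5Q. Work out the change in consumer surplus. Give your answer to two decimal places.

Rewriting demand in inverse form: P = 200 - 5Q.
Initial equilibrium: Q_0 = 3.05, P_0 = 184.75; CS_0 = (1/2)(3.05)(15.25) = 23.2563, PS_0 = (1/2)(3.05)(15.25) = 23.2563.
New equilibrium: 205 - 5Q = 169.5 + 5Q gives Q_1 = 3.55, P_1 = 187.25; CS_1 = 31.5063, PS_1 = 31.5063.
Change in consumer surplus = 31.5063 - 23.2563 = 8.25.

8.25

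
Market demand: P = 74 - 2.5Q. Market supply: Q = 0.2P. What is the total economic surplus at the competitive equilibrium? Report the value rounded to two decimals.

Rewriting supply in inverse form: P = 5Q.
Equilibrium: 74 - 2.5Q = 5Q, so Q* = 9.8667 and P* = 49.3333.
CS = (1/2)(9.8667)(24.6667) = 121.6889 and PS = (1/2)(9.8667)(49.3333) = 243.3778, so total surplus = 365.0667.

365.07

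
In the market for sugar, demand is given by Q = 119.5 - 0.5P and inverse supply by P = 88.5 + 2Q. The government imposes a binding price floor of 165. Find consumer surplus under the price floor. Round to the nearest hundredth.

Rewriting demand in inverse form: P = 239 - 2Q.
Free-market equilibrium: 239 - 2Q = 88.5 + 2Q gives Q* = 37.625, P* = 163.75.
At the floor price 165, quantity demanded is (239 - 165)/2 = 37; demand is the short side, so Q = 37 trades at P = 165.
CS is the triangle under demand above 165: (1/2)(37)(239 - 165) = 1369.

1369.00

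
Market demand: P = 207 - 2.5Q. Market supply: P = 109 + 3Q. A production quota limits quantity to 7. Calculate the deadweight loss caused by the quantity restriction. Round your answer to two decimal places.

321.84

Unrestricted equilibrium: Q* = (207 - 109)/(2.5 + 3) = 17.8182.
At Q = 7 the demand price is 207 - 2.5(7) = 189.5 and the supply price is 109 + 3(7) = 130.
DWL = (1/2)(gap between curves at 7) x (Q* - 7) = (1/2)(59.5)(10.8182) = 321.8409.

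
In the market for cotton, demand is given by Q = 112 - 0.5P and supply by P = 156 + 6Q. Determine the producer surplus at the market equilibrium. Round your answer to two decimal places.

Rewriting demand in inverse form: P = 224 - 2Q.
Setting demand equal to supply, 68 = 8Q, so Q* = 8.5 and P* = 207.
PS is the area between P* and the supply curve from 0 to Q*: (1/2)(8.5)(51) = 216.75.

216.75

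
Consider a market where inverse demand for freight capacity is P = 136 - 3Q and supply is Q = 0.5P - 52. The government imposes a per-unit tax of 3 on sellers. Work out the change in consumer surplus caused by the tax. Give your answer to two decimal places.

Rewriting supply in inverse form: P = 104 + 2Q.
Without the tax, 136 - 3Q = 104 + 2Q so Q* = 6.4 and P* = 116.8.
A tax on sellers shifts supply up by 3: 136 - 3Q = 104 + 2Q + 3, so Q_t = 5.8. Buyers pay P_b = 118.6; sellers receive P_s = P_b - 3 = 115.6.
CS falls from (1/2)(6.4)(19.2) = 61.44 to (1/2)(5.8)(17.4) = 50.46, a change of -10.98.

-10.98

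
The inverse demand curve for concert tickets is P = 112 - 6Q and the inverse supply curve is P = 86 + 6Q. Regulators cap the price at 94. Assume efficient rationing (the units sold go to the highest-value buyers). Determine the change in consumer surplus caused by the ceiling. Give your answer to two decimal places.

Free-market equilibrium: 112 - 6Q = 86 + 6Q gives Q* = 2.1667, P* = 99.
At P = 94, sellers supply (94 - 86)/6 = 1.3333 while buyers want more, so the quantity traded is 1.3333 at price 94.
CS goes from (1/2)(2.1667)(13) = 14.0833 to 18.6667 (computed as (112 - 94)(1.3333) - (1/2)(6)(1.3333)^2), a change of 4.5833.

4.58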